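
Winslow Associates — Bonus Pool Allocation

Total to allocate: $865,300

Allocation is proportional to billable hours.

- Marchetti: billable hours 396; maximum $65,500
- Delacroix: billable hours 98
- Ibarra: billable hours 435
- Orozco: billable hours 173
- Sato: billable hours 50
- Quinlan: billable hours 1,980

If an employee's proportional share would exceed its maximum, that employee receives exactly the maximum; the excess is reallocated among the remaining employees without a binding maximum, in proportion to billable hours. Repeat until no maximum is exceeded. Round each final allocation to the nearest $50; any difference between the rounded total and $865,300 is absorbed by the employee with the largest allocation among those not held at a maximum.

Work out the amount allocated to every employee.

Sum of billable hours: 3,132.
Proportional shares (ignoring caps): Marchetti 109,405.75; Delacroix 27,075.16; Ibarra 120,180.56; Orozco 47,795.95; Sato 13,813.86; Quinlan 547,028.74.
Held at cap: Marchetti ($65,500); remaining pool $799,800 reallocated over remaining billable hours 2,736.
Shares after redistribution: Delacroix 28,647.81 → $28,650; Ibarra 127,161.18 → $127,150; Orozco 50,572.15 → $50,550; Sato 14,616.23 → $14,600; Quinlan 578,802.63 → $578,800.
Rounding difference +$50 applied to Quinlan → $578,850.

Marchetti: $65,500 | Delacroix: $28,650 | Ibarra: $127,150 | Orozco: $50,550 | Sato: $14,600 | Quinlan: $578,850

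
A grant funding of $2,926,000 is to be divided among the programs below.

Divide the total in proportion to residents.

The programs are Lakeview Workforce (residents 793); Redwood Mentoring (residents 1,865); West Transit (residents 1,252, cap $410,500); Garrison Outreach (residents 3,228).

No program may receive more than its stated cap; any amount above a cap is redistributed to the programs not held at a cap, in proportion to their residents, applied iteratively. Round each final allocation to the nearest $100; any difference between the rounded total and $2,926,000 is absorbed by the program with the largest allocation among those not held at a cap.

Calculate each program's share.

Lakeview Workforce: $338,900 · Redwood Mentoring: $797,000 · West Transit: $410,500 · Garrison Outreach: $1,379,600

Total residents = 7,138.
Proportional shares (ignoring caps): Lakeview Workforce 325,065.56; Redwood Mentoring 764,498.46; West Transit 513,218.27; Garrison Outreach 1,323,217.71.
Capped: West Transit ($410,500); residual $2,515,500 reallocated over remaining residents 5,886.
Remaining shares: Lakeview Workforce 338,904.43 → $338,900; Redwood Mentoring 797,045.11 → $797,000; Garrison Outreach 1,379,550.46 → $1,379,600.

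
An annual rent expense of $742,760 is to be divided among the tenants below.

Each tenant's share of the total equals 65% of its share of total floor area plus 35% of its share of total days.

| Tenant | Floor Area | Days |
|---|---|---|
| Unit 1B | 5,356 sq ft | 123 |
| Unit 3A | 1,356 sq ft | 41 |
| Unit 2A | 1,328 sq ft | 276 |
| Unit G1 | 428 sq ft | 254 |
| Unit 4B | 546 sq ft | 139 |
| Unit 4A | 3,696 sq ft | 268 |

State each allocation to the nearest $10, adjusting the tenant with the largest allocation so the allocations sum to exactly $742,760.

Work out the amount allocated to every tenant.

Unit 1B: $232,500 | Unit 3A: $61,190 | Unit 2A: $115,610 | Unit G1: $76,230 | Unit 4B: $53,560 | Unit 4A: $203,670

Floor area total 12,710; days total 1,101.
Combined weights (65% floor area + 35% days): Unit 1B 0.3130; Unit 3A 0.0824; Unit 2A 0.1557; Unit G1 0.1026; Unit 4B 0.0721; Unit 4A 0.2742.
Proportional shares: Unit 1B 232,492.14; Unit 3A 61,189.00; Unit 2A 115,613.15; Unit G1 76,231.73; Unit 4B 53,560.42; Unit 4A 203,673.56.
After rounding ($10): Unit 1B $232,490; Unit 3A $61,190; Unit 2A $115,610; Unit G1 $76,230; Unit 4B $53,560; Unit 4A $203,670. Sum = $742,750.
Difference $742,760 − $742,750 = +$10 applied to largest allocation (Unit 1B): Unit 1B becomes $232,500.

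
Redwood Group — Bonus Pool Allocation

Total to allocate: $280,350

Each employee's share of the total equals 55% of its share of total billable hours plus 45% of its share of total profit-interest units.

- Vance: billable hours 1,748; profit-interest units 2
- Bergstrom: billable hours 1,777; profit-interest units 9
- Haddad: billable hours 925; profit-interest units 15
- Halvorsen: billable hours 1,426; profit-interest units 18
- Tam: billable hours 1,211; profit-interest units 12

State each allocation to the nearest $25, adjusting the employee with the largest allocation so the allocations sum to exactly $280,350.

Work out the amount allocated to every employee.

Billable hours total 7,087; profit-interest units total 56.
Blended shares (55% billable hours + 45% profit-interest units): Vance 0.1517; Bergstrom 0.2102; Haddad 0.1923; Halvorsen 0.2553; Tam 0.1904.
Pro-rata amounts: Vance 42,537.02; Bergstrom 58,937.66; Haddad 53,917.50; Halvorsen 71,576.24; Tam 53,381.59.
At nearest $25: Vance $42,525; Bergstrom $58,950; Haddad $53,925; Halvorsen $71,575; Tam $53,375. Sum = $280,350.
Rounded total matches; no reconciliation needed.

Vance: $42,525 · Bergstrom: $58,950 · Haddad: $53,925 · Halvorsen: $71,575 · Tam: $53,375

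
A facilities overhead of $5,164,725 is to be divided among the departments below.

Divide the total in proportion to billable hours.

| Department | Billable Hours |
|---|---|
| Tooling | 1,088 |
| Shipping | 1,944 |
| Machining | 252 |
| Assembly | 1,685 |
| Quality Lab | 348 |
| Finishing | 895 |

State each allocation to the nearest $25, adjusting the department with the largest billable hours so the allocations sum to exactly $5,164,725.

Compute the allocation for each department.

Combined billable hours = 6,212.
Unrounded shares: Tooling 1,088/6,212 × $5,164,725 = 904,575.14; Shipping 1,944/6,212 × $5,164,725 = 1,616,262.94; Machining 252/6,212 × $5,164,725 = 209,515.57; Assembly 1,685/6,212 × $5,164,725 = 1,400,927.50; Quality Lab 348/6,212 × $5,164,725 = 289,331.02; Finishing 895/6,212 × $5,164,725 = 744,112.83.
Rounded to nearest $25: Tooling $904,575; Shipping $1,616,275; Machining $209,525; Assembly $1,400,925; Quality Lab $289,325; Finishing $744,125. Sum = $5,164,750.
Difference $5,164,725 − $5,164,750 = −$25 applied to largest billable hours (Shipping): Shipping becomes $1,616,250.

Tooling: $904,575; Shipping: $1,616,250; Machining: $209,525; Assembly: $1,400,925; Quality Lab: $289,325; Finishing: $744,125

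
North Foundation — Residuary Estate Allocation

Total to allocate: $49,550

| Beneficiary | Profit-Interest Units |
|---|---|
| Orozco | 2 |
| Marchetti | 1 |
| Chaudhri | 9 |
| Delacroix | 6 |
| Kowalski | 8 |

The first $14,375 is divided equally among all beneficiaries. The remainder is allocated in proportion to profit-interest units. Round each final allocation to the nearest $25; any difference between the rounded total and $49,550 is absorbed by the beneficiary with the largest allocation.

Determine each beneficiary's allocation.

First tranche $14,375 split equally: $2,875 each.
Remainder $35,175 by profit-interest units (total 26): Orozco 2,705.77 → $2,700; Marchetti 1,352.88 → $1,350; Chaudhri 12,175.96 → $12,175; Delacroix 8,117.31 → $8,125; Kowalski 10,823.08 → $10,825.
Totals: Orozco $2,875 + $2,700 = $5,575; Marchetti $2,875 + $1,350 = $4,225; Chaudhri $2,875 + $12,175 = $15,050; Delacroix $2,875 + $8,125 = $11,000; Kowalski $2,875 + $10,825 = $13,700.

Orozco: $5,575; Marchetti: $4,225; Chaudhri: $15,050; Delacroix: $11,000; Kowalski: $13,700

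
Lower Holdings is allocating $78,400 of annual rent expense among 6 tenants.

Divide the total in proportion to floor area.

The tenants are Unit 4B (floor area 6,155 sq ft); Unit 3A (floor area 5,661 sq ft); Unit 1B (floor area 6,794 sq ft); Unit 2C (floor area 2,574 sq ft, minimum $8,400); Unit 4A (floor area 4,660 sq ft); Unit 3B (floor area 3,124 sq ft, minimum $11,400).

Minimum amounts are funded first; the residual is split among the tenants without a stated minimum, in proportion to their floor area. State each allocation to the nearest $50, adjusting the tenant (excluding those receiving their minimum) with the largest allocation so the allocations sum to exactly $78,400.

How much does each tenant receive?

Guaranteed amounts: Unit 2C $8,400; Unit 3B $11,400. Residual $58,600.
Residual split over remaining floor area 23,270: Unit 4B 15,499.91 → $15,500; Unit 3A 14,255.89 → $14,250; Unit 1B 17,109.08 → $17,100; Unit 4A 11,735.11 → $11,750.

Unit 4B: $15,500 · Unit 3A: $14,250 · Unit 1B: $17,100 · Unit 2C: $8,400 · Unit 4A: $11,750 · Unit 3B: $11,400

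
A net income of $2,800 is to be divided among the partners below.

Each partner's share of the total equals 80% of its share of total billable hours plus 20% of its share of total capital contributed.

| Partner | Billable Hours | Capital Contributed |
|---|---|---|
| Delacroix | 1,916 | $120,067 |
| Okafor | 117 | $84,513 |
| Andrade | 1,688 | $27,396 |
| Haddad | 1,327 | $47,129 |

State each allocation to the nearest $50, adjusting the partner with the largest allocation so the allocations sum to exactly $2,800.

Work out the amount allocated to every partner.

Delacroix: $1,100; Okafor: $200; Andrade: $800; Haddad: $700

Totals — billable hours 5,048, capital contributed 279,105.
Composite weights (80% billable hours + 20% capital contributed): Delacroix 0.3897; Okafor 0.0791; Andrade 0.2871; Haddad 0.2441.
Pro-rata amounts: Delacroix 1,091.11; Okafor 221.49; Andrade 804.00; Haddad 683.40.
After rounding ($50): Delacroix $1,100; Okafor $200; Andrade $800; Haddad $700. Sum = $2,800.
Rounded total matches; no reconciliation needed.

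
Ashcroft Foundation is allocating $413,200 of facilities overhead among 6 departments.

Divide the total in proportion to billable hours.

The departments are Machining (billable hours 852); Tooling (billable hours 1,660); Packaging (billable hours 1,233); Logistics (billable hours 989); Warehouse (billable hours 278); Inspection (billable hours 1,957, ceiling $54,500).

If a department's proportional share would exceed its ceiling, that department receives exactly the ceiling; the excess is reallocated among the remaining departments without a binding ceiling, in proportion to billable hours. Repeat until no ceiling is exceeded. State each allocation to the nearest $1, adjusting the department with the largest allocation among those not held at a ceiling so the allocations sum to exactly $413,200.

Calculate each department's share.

Billable hours total: 6,969.
Proportional shares (ignoring caps): Machining 50,516.06; Tooling 98,423.30; Packaging 73,105.98; Logistics 58,638.94; Warehouse 16,482.94; Inspection 116,032.77.
Held at cap: Inspection ($54,500); remaining pool $358,700 reallocated over remaining billable hours 5,012.
Redistributed shares: Machining 60,976.14 → $60,976; Tooling 118,803.27 → $118,803; Packaging 88,243.64 → $88,244; Logistics 70,780.99 → $70,781; Warehouse 19,895.97 → $19,896.

Machining: $60,976 | Tooling: $118,803 | Packaging: $88,244 | Logistics: $70,781 | Warehouse: $19,896 | Inspection: $54,500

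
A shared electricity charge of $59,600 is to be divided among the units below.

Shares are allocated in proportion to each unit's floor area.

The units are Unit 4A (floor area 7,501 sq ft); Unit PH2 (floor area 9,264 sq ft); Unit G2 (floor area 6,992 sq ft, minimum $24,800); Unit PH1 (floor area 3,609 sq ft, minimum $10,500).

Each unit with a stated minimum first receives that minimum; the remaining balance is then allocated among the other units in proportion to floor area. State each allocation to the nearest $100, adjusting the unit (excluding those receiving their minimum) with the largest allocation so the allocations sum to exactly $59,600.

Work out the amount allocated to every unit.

Guaranteed amounts: Unit G2 $24,800; Unit PH1 $10,500. Remaining pool $24,300.
Remaining pool split over remaining floor area 16,765: Unit 4A 10,872.31 → $10,900; Unit PH2 13,427.69 → $13,400.

Unit 4A: $10,900 | Unit PH2: $13,400 | Unit G2: $24,800 | Unit PH1: $10,500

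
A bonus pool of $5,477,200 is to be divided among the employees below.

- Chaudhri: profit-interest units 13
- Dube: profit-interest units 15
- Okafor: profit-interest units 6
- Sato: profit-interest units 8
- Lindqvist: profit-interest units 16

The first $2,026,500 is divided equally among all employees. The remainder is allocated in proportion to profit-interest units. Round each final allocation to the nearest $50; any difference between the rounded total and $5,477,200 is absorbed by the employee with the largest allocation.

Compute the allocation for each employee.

$2,026,500 shared equally gives $405,300 per employee.
Remainder $3,450,700 by profit-interest units (total 58): Chaudhri 773,432.76 → $773,450; Dube 892,422.41 → $892,400; Okafor 356,968.97 → $356,950; Sato 475,958.62 → $475,950; Lindqvist 951,917.24 → $951,900.
Rounding difference +$50 on remainder applied to Lindqvist.
Totals: Chaudhri $405,300 + $773,450 = $1,178,750; Dube $405,300 + $892,400 = $1,297,700; Okafor $405,300 + $356,950 = $762,250; Sato $405,300 + $475,950 = $881,250; Lindqvist $405,300 + $951,950 = $1,357,250.

Chaudhri: $1,178,750 · Dube: $1,297,700 · Okafor: $762,250 · Sato: $881,250 · Lindqvist: $1,357,250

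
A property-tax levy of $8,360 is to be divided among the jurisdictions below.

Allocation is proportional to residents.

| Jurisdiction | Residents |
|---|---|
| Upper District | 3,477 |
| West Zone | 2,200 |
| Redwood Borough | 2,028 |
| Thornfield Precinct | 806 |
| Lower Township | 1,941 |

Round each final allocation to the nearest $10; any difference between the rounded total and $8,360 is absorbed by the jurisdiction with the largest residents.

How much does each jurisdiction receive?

Upper District: $2,790 | West Zone: $1,760 | Redwood Borough: $1,620 | Thornfield Precinct: $640 | Lower Township: $1,550

Total residents = 10,452.
Raw shares: Upper District 3,477/10,452 × $8,360 = 2,781.07; West Zone 2,200/10,452 × $8,360 = 1,759.66; Redwood Borough 2,028/10,452 × $8,360 = 1,622.09; Thornfield Precinct 806/10,452 × $8,360 = 644.68; Lower Township 1,941/10,452 × $8,360 = 1,552.50.
At nearest $10: Upper District $2,780; West Zone $1,760; Redwood Borough $1,620; Thornfield Precinct $640; Lower Township $1,550. Sum = $8,350.
Difference $8,360 − $8,350 = +$10 applied to largest residents (Upper District): Upper District becomes $2,790.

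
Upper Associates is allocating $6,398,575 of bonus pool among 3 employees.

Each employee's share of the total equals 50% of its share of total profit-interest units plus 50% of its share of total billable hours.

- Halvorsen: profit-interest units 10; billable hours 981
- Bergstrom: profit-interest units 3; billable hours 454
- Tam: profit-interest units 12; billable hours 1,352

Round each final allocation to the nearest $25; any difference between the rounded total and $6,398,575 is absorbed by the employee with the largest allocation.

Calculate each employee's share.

Profit-interest units total 25; billable hours total 2,787.
Composite weights (50% profit-interest units + 50% billable hours): Halvorsen 0.3760; Bergstrom 0.1414; Tam 0.4826.
Raw shares: Halvorsen 2,405,836.65; Bergstrom 905,075.79; Tam 3,087,662.56.
Rounded to nearest $25: Halvorsen $2,405,825; Bergstrom $905,075; Tam $3,087,675. Sum = $6,398,575.
Sum already equals the total — no adjustment.

Halvorsen: $2,405,825; Bergstrom: $905,075; Tam: $3,087,675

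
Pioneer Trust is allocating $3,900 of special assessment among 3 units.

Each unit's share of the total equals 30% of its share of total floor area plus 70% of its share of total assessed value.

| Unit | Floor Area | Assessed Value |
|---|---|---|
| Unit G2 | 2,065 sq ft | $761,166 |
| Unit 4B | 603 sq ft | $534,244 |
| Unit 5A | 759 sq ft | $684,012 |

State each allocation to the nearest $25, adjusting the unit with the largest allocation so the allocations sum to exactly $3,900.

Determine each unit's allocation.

Floor area total 3,427; assessed value total 1,979,422.
Composite weights (30% floor area + 70% assessed value): Unit G2 0.4499; Unit 4B 0.2417; Unit 5A 0.3083.
Raw shares: Unit G2 1,754.80; Unit 4B 942.69; Unit 5A 1,202.51.
After rounding ($25): Unit G2 $1,750; Unit 4B $950; Unit 5A $1,200. Sum = $3,900.
Rounded total matches; no reconciliation needed.

Unit G2: $1,750 | Unit 4B: $950 | Unit 5A: $1,200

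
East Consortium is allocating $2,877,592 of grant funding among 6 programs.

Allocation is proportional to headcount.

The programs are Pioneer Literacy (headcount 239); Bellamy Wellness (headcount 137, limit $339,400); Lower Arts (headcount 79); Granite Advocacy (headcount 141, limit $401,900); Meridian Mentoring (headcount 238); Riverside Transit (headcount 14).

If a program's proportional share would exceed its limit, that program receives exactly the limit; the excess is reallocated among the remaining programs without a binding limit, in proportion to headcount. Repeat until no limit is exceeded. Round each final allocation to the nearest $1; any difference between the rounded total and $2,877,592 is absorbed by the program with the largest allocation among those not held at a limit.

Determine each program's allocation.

Headcount total: 848.
Proportional shares (ignoring caps): Pioneer Literacy 811,019.44; Bellamy Wellness 464,893.99; Lower Arts 268,077.56; Granite Advocacy 478,467.54; Meridian Mentoring 807,626.06; Riverside Transit 47,507.42.
Cap binds for Bellamy Wellness ($339,400), Granite Advocacy ($401,900); remaining pool $2,136,292 reallocated over remaining headcount 570.
Remaining shares: Pioneer Literacy 895,743.49 → $895,743; Lower Arts 296,082.58 → $296,083; Meridian Mentoring 891,995.61 → $891,996; Riverside Transit 52,470.33 → $52,470.

Pioneer Literacy: $895,743 | Bellamy Wellness: $339,400 | Lower Arts: $296,083 | Granite Advocacy: $401,900 | Meridian Mentoring: $891,996 | Riverside Transit: $52,470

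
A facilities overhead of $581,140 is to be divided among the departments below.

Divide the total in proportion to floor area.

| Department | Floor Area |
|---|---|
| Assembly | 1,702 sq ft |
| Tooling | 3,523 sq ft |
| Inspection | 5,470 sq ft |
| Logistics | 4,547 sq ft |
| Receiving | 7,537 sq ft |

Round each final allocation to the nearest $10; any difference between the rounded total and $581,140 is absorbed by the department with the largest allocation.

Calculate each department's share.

Assembly: $43,420 · Tooling: $89,880 · Inspection: $139,550 · Logistics: $116,000 · Receiving: $192,290

Combined floor area = 22,779.
Raw shares: Assembly 1,702/22,779 × $581,140 = 43,421.58; Tooling 3,523/22,779 × $581,140 = 89,879.11; Inspection 5,470/22,779 × $581,140 = 139,551.16; Logistics 4,547/22,779 × $581,140 = 116,003.49; Receiving 7,537/22,779 × $581,140 = 192,284.66.
After rounding ($10): Assembly $43,420; Tooling $89,880; Inspection $139,550; Logistics $116,000; Receiving $192,280. Sum = $581,130.
Difference $581,140 − $581,130 = +$10 applied to largest allocation (Receiving): Receiving becomes $192,290.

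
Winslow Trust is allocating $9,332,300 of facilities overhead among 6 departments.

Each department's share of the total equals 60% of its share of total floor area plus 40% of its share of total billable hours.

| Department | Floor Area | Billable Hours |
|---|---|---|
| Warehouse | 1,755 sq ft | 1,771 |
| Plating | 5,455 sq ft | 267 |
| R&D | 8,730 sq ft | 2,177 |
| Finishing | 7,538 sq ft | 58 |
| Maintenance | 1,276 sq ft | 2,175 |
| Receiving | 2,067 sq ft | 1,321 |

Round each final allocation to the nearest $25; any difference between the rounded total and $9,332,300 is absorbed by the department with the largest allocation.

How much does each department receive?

Warehouse: $1,217,325 | Plating: $1,267,125 | R&D: $2,868,575 | Finishing: $1,601,575 | Maintenance: $1,311,450 | Receiving: $1,066,250

Totals — floor area 26,821, billable hours 7,769.
Composite weights (60% floor area + 40% billable hours): Warehouse 0.1304; Plating 0.1358; R&D 0.3074; Finishing 0.1716; Maintenance 0.1405; Receiving 0.1143.
Unrounded shares: Warehouse 1,217,334.96; Plating 1,267,122.78; R&D 2,868,573.85; Finishing 1,601,565.34; Maintenance 1,311,452.45; Receiving 1,066,250.63.
After rounding ($25): Warehouse $1,217,325; Plating $1,267,125; R&D $2,868,575; Finishing $1,601,575; Maintenance $1,311,450; Receiving $1,066,250. Sum = $9,332,300.
No rounding difference to absorb.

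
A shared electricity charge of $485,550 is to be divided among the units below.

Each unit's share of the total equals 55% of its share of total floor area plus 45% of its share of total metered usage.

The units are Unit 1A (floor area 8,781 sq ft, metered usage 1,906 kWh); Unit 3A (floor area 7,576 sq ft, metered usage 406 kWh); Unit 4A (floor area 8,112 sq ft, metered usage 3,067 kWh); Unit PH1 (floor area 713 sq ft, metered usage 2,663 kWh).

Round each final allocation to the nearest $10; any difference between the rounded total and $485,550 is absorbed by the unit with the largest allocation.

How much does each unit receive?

Unit 1A: $144,910 | Unit 3A: $91,370 | Unit 4A: $169,360 | Unit PH1: $79,910

Totals — floor area 25,182, metered usage 8,042.
Composite weights (55% floor area + 45% metered usage): Unit 1A 0.2984; Unit 3A 0.1882; Unit 4A 0.3488; Unit PH1 0.1646.
Pro-rata amounts: Unit 1A 144,906.75; Unit 3A 91,373.53; Unit 4A 169,355.92; Unit PH1 79,913.80.
After rounding ($10): Unit 1A $144,910; Unit 3A $91,370; Unit 4A $169,360; Unit PH1 $79,910. Sum = $485,550.
Rounded total matches; no reconciliation needed.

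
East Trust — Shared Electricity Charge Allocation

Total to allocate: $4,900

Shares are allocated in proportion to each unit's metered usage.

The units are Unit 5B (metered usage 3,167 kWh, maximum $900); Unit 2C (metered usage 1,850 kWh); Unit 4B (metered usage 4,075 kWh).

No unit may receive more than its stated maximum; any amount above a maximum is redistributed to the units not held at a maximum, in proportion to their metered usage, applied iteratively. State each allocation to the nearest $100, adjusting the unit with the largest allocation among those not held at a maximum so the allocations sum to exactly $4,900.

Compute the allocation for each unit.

Unit 5B: $900 · Unit 2C: $1,200 · Unit 4B: $2,800

Metered usage total: 9,092.
Unconstrained shares: Unit 5B 1,706.81; Unit 2C 997.03; Unit 4B 2,196.16.
Held at cap: Unit 5B ($900); remaining pool $4,000 reallocated over remaining metered usage 5,925.
Remaining shares: Unit 2C 1,248.95 → $1,200; Unit 4B 2,751.05 → $2,800.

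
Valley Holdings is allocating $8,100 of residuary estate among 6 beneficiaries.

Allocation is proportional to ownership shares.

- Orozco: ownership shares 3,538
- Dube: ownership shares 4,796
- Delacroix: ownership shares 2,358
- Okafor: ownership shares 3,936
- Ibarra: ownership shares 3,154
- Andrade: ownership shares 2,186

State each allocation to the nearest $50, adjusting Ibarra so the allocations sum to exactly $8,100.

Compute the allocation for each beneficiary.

Orozco: $1,450; Dube: $1,950; Delacroix: $950; Okafor: $1,600; Ibarra: $1,250; Andrade: $900

Sum of ownership shares: 19,968.
Unrounded shares: Orozco 3,538/19,968 × $8,100 = 1,435.19; Dube 4,796/19,968 × $8,100 = 1,945.49; Delacroix 2,358/19,968 × $8,100 = 956.52; Okafor 3,936/19,968 × $8,100 = 1,596.63; Ibarra 3,154/19,968 × $8,100 = 1,279.42; Andrade 2,186/19,968 × $8,100 = 886.75.
Rounded to nearest $50: Orozco $1,450; Dube $1,950; Delacroix $950; Okafor $1,600; Ibarra $1,300; Andrade $900. Sum = $8,150.
Difference $8,100 − $8,150 = −$50 applied to Ibarra: Ibarra becomes $1,250.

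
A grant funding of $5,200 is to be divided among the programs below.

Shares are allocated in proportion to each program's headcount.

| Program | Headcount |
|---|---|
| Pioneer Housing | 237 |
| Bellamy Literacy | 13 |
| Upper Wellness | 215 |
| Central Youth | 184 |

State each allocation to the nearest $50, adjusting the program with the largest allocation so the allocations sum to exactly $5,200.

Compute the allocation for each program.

Pioneer Housing: $1,950 · Bellamy Literacy: $100 · Upper Wellness: $1,700 · Central Youth: $1,450

Combined headcount = 649.
Pro-rata amounts: Pioneer Housing 237/649 × $5,200 = 1,898.92; Bellamy Literacy 13/649 × $5,200 = 104.16; Upper Wellness 215/649 × $5,200 = 1,722.65; Central Youth 184/649 × $5,200 = 1,474.27.
At nearest $50: Pioneer Housing $1,900; Bellamy Literacy $100; Upper Wellness $1,700; Central Youth $1,450. Sum = $5,150.
Difference $5,200 − $5,150 = +$50 applied to largest allocation (Pioneer Housing): Pioneer Housing becomes $1,950.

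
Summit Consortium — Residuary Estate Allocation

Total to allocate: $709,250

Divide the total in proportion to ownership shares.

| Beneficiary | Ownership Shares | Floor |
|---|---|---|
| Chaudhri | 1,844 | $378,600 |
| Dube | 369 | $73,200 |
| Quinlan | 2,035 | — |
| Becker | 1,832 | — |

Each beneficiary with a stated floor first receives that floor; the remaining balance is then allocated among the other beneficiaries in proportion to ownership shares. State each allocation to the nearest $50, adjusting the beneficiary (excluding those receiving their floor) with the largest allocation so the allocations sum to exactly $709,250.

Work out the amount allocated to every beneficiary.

Fund the minimums — Chaudhri $378,600; Dube $73,200. Balance $257,450.
Balance split over remaining ownership shares 3,867: Quinlan 135,482.48 → $135,500; Becker 121,967.52 → $121,950.

Chaudhri: $378,600; Dube: $73,200; Quinlan: $135,500; Becker: $121,950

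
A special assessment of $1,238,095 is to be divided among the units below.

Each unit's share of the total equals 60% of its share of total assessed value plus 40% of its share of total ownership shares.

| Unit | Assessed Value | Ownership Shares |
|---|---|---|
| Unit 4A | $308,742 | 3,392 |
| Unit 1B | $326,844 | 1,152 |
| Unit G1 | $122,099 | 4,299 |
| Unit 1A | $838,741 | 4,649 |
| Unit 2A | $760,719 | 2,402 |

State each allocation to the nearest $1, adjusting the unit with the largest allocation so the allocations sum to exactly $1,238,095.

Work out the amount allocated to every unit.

Totals — assessed value 2,357,145, ownership shares 15,894.
Blended shares (60% assessed value + 40% ownership shares): Unit 4A 0.1640; Unit 1B 0.1122; Unit G1 0.1393; Unit 1A 0.3305; Unit 2A 0.2541.
Pro-rata amounts: Unit 4A 202,991.06; Unit 1B 138,900.21; Unit G1 172,431.33; Unit 1A 409,187.48; Unit 2A 314,584.92.
After rounding ($1): Unit 4A $202,991; Unit 1B $138,900; Unit G1 $172,431; Unit 1A $409,187; Unit 2A $314,585. Sum = $1,238,094.
Difference $1,238,095 − $1,238,094 = +$1 applied to largest allocation (Unit 1A): Unit 1A becomes $409,188.

Unit 4A: $202,991; Unit 1B: $138,900; Unit G1: $172,431; Unit 1A: $409,188; Unit 2A: $314,585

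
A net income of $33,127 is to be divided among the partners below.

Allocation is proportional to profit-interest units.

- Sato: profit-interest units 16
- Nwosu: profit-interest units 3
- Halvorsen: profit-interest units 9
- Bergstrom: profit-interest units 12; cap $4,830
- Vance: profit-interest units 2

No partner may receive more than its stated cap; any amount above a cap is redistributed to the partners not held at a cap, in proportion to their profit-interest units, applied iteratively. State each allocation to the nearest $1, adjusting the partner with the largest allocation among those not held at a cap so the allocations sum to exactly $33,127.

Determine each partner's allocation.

Sato: $15,092 · Nwosu: $2,830 · Halvorsen: $8,489 · Bergstrom: $4,830 · Vance: $1,886

Sum of profit-interest units: 42.
Pro-rata shares before constraints: Sato 12,619.81; Nwosu 2,366.21; Halvorsen 7,098.64; Bergstrom 9,464.86; Vance 1,577.48.
Cap binds for Bergstrom ($4,830); balance $28,297 reallocated over remaining profit-interest units 30.
Remaining shares: Sato 15,091.73 → $15,092; Nwosu 2,829.70 → $2,830; Halvorsen 8,489.10 → $8,489; Vance 1,886.47 → $1,886.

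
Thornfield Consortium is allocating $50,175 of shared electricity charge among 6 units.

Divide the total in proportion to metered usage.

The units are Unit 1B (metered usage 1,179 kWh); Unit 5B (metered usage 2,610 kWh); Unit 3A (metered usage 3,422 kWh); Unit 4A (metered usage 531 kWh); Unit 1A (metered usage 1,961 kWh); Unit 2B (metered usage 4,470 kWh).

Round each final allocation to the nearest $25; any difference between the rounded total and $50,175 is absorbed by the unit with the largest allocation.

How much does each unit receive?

Sum of metered usage: 14,173.
Unrounded shares: Unit 1B 1,179/14,173 × $50,175 = 4,173.87; Unit 5B 2,610/14,173 × $50,175 = 9,239.88; Unit 3A 3,422/14,173 × $50,175 = 12,114.50; Unit 4A 531/14,173 × $50,175 = 1,879.84; Unit 1A 1,961/14,173 × $50,175 = 6,942.30; Unit 2B 4,470/14,173 × $50,175 = 15,824.61.
Rounded to nearest $25: Unit 1B $4,175; Unit 5B $9,250; Unit 3A $12,125; Unit 4A $1,875; Unit 1A $6,950; Unit 2B $15,825. Sum = $50,200.
Difference $50,175 − $50,200 = −$25 applied to largest allocation (Unit 2B): Unit 2B becomes $15,800.

Unit 1B: $4,175 · Unit 5B: $9,250 · Unit 3A: $12,125 · Unit 4A: $1,875 · Unit 1A: $6,950 · Unit 2B: $15,800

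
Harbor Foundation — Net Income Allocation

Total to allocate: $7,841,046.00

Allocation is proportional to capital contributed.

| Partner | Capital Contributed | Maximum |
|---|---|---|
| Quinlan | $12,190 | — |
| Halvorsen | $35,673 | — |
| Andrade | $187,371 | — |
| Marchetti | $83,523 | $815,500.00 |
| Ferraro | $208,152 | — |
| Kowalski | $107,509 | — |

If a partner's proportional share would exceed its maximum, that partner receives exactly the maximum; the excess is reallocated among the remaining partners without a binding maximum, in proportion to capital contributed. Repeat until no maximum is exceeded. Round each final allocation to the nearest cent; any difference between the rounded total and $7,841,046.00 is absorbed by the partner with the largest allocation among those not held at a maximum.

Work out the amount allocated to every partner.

Sum of capital contributed: 634,418.
Pro-rata shares before constraints: Quinlan 150,661.4736; Halvorsen 440,898.0104; Andrade 2,315,799.0947; Marchetti 1,032,296.8217; Ferraro 2,572,640.4468; Kowalski 1,328,750.1528.
Cap binds for Marchetti ($815,500.00); residual $7,025,546.00 reallocated over remaining capital contributed 550,895.
Shares after redistribution: Quinlan 155,458.6731 → $155,458.67; Halvorsen 454,936.6076 → $454,936.61; Andrade 2,389,536.2629 → $2,389,536.26; Ferraro 2,654,555.6794 → $2,654,555.68; Kowalski 1,371,058.7769 → $1,371,058.78.

Quinlan: $155,458.67 · Halvorsen: $454,936.61 · Andrade: $2,389,536.26 · Marchetti: $815,500.00 · Ferraro: $2,654,555.68 · Kowalski: $1,371,058.78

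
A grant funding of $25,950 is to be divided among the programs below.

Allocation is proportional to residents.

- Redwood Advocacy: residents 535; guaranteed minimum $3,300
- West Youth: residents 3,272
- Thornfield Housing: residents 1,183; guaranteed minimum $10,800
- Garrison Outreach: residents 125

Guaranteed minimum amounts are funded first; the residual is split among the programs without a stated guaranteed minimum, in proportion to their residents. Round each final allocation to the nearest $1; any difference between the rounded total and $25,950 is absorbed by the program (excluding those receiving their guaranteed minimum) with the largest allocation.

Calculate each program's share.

Guaranteed amounts: Redwood Advocacy $3,300; Thornfield Housing $10,800. Residual $11,850.
Residual split over remaining residents 3,397: West Youth 11,413.95 → $11,414; Garrison Outreach 436.05 → $436.

Redwood Advocacy: $3,300 · West Youth: $11,414 · Thornfield Housing: $10,800 · Garrison Outreach: $436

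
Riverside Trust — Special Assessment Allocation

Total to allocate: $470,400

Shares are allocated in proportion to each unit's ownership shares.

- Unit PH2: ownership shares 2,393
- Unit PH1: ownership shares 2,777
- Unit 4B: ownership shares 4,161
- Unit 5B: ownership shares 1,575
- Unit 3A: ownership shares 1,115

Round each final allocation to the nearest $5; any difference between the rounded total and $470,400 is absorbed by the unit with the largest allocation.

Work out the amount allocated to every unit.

Total ownership shares = 12,021.
Proportional shares: Unit PH2 2,393/12,021 × $470,400 = 93,641.73; Unit PH1 2,777/12,021 × $470,400 = 108,668.23; Unit 4B 4,161/12,021 × $470,400 = 162,826.25; Unit 5B 1,575/12,021 × $470,400 = 61,632.14; Unit 3A 1,115/12,021 × $470,400 = 43,631.64.
After rounding ($5): Unit PH2 $93,640; Unit PH1 $108,670; Unit 4B $162,825; Unit 5B $61,630; Unit 3A $43,630. Sum = $470,395.
Difference $470,400 − $470,395 = +$5 applied to largest allocation (Unit 4B): Unit 4B becomes $162,830.

Unit PH2: $93,640; Unit PH1: $108,670; Unit 4B: $162,830; Unit 5B: $61,630; Unit 3A: $43,630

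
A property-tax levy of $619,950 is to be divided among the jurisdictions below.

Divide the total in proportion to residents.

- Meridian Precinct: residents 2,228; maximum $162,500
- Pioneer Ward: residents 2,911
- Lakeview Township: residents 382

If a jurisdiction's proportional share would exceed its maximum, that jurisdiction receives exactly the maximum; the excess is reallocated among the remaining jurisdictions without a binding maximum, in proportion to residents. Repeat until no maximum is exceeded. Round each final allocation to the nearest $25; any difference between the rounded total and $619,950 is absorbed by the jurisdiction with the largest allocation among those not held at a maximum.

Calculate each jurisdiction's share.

Meridian Precinct: $162,500 · Pioneer Ward: $404,375 · Lakeview Township: $53,075

Combined residents = 5,521.
Proportional shares (ignoring caps): Meridian Precinct 250,180.87; Pioneer Ward 326,874.56; Lakeview Township 42,894.57.
Held at cap: Meridian Precinct ($162,500); balance $457,450 reallocated over remaining residents 3,293.
Remaining shares: Pioneer Ward 404,384.13 → $404,375; Lakeview Township 53,065.87 → $53,075.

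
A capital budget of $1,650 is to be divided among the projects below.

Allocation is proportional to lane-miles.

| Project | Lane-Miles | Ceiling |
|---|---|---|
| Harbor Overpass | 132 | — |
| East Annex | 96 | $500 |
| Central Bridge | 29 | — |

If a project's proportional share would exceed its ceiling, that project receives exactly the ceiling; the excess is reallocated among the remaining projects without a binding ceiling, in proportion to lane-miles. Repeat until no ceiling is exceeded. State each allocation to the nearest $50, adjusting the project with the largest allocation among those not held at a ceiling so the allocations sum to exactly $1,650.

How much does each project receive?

Sum of lane-miles: 257.
Unconstrained shares: Harbor Overpass 847.47; East Annex 616.34; Central Bridge 186.19.
Cap binds for East Annex ($500); balance $1,150 reallocated over remaining lane-miles 161.
Remaining shares: Harbor Overpass 942.86 → $950; Central Bridge 207.14 → $200.

Harbor Overpass: $950; East Annex: $500; Central Bridge: $200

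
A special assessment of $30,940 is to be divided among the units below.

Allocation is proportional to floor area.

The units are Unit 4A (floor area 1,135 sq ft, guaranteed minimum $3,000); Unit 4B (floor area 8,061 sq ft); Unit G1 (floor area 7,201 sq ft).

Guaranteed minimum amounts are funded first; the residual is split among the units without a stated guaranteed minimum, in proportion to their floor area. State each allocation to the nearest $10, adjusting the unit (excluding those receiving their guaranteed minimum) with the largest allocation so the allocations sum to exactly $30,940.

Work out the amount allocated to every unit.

Minimums first: Unit 4A $3,000. Residual $27,940.
Residual split over remaining floor area 15,262: Unit 4B 14,757.20 → $14,760; Unit G1 13,182.80 → $13,180.

Unit 4A: $3,000; Unit 4B: $14,760; Unit G1: $13,180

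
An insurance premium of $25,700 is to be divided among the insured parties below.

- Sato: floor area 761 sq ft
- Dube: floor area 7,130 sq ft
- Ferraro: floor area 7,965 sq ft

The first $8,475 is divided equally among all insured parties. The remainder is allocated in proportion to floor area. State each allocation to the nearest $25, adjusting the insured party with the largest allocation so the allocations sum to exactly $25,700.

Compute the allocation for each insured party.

$8,475 shared equally gives $2,825 per insured party.
Remainder $17,225 by floor area (total 15,856): Sato 826.70 → $825; Dube 7,745.60 → $7,750; Ferraro 8,652.69 → $8,650.
Totals: Sato $2,825 + $825 = $3,650; Dube $2,825 + $7,750 = $10,575; Ferraro $2,825 + $8,650 = $11,475.

Sato: $3,650; Dube: $10,575; Ferraro: $11,475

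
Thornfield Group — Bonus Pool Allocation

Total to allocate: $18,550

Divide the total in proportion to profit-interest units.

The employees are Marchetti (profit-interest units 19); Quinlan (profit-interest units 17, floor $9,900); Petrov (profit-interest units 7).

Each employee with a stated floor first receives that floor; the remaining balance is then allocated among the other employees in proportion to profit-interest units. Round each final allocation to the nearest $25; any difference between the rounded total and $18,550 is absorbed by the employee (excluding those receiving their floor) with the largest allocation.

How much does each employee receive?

Marchetti: $6,325 · Quinlan: $9,900 · Petrov: $2,325

Fund the minimums — Quinlan $9,900. Residual $8,650.
Residual split over remaining profit-interest units 26: Marchetti 6,321.15 → $6,325; Petrov 2,328.85 → $2,325.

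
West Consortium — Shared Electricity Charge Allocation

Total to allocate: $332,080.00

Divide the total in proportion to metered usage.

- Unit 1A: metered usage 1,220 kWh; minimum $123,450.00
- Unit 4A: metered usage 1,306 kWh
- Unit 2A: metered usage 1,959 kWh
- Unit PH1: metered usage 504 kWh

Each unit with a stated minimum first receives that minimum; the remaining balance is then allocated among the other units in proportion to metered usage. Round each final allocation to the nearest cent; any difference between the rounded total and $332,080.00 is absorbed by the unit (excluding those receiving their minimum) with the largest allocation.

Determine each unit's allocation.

Unit 1A: $123,450.00 · Unit 4A: $72,292.59 · Unit 2A: $108,438.89 · Unit PH1: $27,898.52

Minimums first: Unit 1A $123,450.00. Remaining pool $208,630.00.
Remaining pool split over remaining metered usage 3,769: Unit 4A 72,292.5922 → $72,292.59; Unit 2A 108,438.8883 → $108,438.89; Unit PH1 27,898.5195 → $27,898.52.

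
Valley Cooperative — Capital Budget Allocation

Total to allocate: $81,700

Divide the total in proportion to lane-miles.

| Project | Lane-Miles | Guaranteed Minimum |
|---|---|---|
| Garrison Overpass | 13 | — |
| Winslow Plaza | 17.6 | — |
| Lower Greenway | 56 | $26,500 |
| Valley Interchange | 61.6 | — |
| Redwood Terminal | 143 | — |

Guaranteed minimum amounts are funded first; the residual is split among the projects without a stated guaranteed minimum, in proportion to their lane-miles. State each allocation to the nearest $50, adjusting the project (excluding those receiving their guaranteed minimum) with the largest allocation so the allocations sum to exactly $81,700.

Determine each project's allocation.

Garrison Overpass: $3,050 · Winslow Plaza: $4,150 · Lower Greenway: $26,500 · Valley Interchange: $14,450 · Redwood Terminal: $33,550

Minimums first: Lower Greenway $26,500. Residual $55,200.
Residual split over remaining lane-miles 235.2: Garrison Overpass 3,051.02 → $3,050; Winslow Plaza 4,130.61 → $4,150; Valley Interchange 14,457.14 → $14,450; Redwood Terminal 33,561.22 → $33,550.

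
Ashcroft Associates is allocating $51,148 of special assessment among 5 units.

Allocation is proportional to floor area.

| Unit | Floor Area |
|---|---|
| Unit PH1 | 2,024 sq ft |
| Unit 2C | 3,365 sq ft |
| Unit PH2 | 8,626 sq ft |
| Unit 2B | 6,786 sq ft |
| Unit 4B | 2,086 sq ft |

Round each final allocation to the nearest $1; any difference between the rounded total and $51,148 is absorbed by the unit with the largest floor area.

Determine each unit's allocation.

Total floor area = 22,887.
Raw shares: Unit PH1 2,024/22,887 × $51,148 = 4,523.25; Unit 2C 3,365/22,887 × $51,148 = 7,520.12; Unit PH2 8,626/22,887 × $51,148 = 19,277.43; Unit 2B 6,786/22,887 × $51,148 = 15,165.39; Unit 4B 2,086/22,887 × $51,148 = 4,661.80.
At nearest $1: Unit PH1 $4,523; Unit 2C $7,520; Unit PH2 $19,277; Unit 2B $15,165; Unit 4B $4,662. Sum = $51,147.
Difference $51,148 − $51,147 = +$1 applied to largest floor area (Unit PH2): Unit PH2 becomes $19,278.

Unit PH1: $4,523; Unit 2C: $7,520; Unit PH2: $19,278; Unit 2B: $15,165; Unit 4B: $4,662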